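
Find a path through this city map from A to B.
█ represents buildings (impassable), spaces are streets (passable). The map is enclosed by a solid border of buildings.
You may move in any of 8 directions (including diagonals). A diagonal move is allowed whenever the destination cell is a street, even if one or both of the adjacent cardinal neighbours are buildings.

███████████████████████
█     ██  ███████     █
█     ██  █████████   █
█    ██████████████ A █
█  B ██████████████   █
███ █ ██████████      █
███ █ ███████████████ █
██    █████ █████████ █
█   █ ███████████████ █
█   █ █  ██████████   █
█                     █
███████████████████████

Finding the shortest path from A to B:
Movement: 8-directional
Path length: 26 steps
Directions: down → down → down-right → down → down → down-left → left → down-left → left → left → left → left → left → left → left → left → left → left → left → left → up-left → up → up-left → up-left → up → up

Solution:

███████████████████████
█     ██  ███████     █
█     ██  █████████   █
█    ██████████████ A █
█  B ██████████████ ↓ █
███↑█ ██████████    ↘ █
███↑█ ███████████████↓█
██  ↖ █████ █████████↓█
█   █↖███████████████↙█
█   █↑█  ██████████↙← █
█     ↖←←←←←←←←←←←←   █
███████████████████████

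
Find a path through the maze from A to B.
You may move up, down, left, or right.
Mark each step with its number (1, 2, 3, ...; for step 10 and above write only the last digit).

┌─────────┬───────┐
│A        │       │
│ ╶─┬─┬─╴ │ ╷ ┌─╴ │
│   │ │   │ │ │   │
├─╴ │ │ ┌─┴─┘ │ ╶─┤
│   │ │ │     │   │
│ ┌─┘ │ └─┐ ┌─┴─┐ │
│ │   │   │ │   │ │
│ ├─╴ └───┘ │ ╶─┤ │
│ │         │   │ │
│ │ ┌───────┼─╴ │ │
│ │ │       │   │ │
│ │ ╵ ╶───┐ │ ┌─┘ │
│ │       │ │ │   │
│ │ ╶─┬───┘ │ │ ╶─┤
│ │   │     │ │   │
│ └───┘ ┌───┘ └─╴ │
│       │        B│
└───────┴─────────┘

Finding the shortest path through the maze:
Path length: 48 steps
Directions: down → right → down → left → down → down → down → down → down → down → right → right → right → up → right → right → up → up → left → left → left → down → left → up → up → right → right → right → right → up → up → right → up → up → right → right → down → left → down → right → down → down → down → down → left → down → right → down

Solution:

┌─────────┬───────┐
│A        │  4 5 6│
│ ╶─┬─┬─╴ │ ╷ ┌─╴ │
│1 2│ │   │ │3│8 7│
├─╴ │ │ ┌─┴─┘ │ ╶─┤
│4 3│ │ │  1 2│9 0│
│ ┌─┘ │ └─┐ ┌─┴─┐ │
│5│   │   │0│   │1│
│ ├─╴ └───┘ │ ╶─┤ │
│6│5 6 7 8 9│   │2│
│ │ ┌───────┼─╴ │ │
│7│4│1 0 9 8│   │3│
│ │ ╵ ╶───┐ │ ┌─┘ │
│8│3 2    │7│ │5 4│
│ │ ╶─┬───┘ │ │ ╶─┤
│9│   │4 5 6│ │6 7│
│ └───┘ ┌───┘ └─╴ │
│0 1 2 3│        B│
└───────┴─────────┘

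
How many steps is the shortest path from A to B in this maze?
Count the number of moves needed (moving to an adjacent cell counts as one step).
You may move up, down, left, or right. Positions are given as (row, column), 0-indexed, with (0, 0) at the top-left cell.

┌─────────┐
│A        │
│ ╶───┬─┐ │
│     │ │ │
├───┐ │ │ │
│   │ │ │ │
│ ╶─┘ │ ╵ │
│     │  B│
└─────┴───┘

Using BFS to find shortest path:
Start: (0, 0), End: (3, 4)
Path found:
(0,0) → (0,1) → (0,2) → (0,3) → (0,4) → (1,4) → (2,4) → (3,4)
Number of steps: 7

Solution:

┌─────────┐
│A → → → ↓│
│ ╶───┬─┐ │
│     │ │↓│
├───┐ │ │ │
│   │ │ │↓│
│ ╶─┘ │ ╵ │
│     │  B│
└─────┴───┘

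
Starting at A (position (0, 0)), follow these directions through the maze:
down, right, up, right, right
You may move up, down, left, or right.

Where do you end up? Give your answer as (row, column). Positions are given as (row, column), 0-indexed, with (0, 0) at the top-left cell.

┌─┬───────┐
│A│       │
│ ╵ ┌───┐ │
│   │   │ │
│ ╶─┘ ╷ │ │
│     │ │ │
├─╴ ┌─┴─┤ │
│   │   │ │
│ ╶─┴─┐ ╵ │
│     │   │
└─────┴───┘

Following directions step by step:
Start: (0, 0)
  down: (0, 0) → (1, 0)
  right: (1, 0) → (1, 1)
  up: (1, 1) → (0, 1)
  right: (0, 1) → (0, 2)
  right: (0, 2) → (0, 3)
Final position: (0, 3)

Path taken:

┌─┬───────┐
│A│↱ → B  │
│ ╵ ┌───┐ │
│↳ ↑│   │ │
│ ╶─┘ ╷ │ │
│     │ │ │
├─╴ ┌─┴─┤ │
│   │   │ │
│ ╶─┴─┐ ╵ │
│     │   │
└─────┴───┘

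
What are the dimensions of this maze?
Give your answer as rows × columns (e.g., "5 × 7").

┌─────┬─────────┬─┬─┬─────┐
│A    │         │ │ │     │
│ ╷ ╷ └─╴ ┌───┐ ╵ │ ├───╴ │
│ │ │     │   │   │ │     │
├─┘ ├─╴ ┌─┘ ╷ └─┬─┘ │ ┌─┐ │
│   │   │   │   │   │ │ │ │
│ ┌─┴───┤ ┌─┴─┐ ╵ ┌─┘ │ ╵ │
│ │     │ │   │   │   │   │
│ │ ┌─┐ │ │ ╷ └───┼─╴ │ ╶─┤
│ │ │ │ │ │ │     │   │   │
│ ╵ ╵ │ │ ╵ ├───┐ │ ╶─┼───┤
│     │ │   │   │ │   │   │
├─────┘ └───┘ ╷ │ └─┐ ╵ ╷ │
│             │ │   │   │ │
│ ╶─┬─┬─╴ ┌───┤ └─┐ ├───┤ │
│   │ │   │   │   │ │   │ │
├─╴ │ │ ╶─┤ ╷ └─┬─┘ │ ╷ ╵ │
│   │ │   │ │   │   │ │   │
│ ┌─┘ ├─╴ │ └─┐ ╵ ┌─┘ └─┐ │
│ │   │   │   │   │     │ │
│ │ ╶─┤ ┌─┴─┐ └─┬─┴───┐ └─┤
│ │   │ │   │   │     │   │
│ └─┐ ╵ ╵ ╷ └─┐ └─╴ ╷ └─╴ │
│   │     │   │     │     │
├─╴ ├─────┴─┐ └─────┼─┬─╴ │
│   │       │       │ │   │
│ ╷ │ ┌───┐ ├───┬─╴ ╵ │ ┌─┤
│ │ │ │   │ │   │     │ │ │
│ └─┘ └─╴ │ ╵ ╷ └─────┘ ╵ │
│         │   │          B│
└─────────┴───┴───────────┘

Counting the maze dimensions:
Rows (vertical): 15
Columns (horizontal): 13
Dimensions: 15 × 13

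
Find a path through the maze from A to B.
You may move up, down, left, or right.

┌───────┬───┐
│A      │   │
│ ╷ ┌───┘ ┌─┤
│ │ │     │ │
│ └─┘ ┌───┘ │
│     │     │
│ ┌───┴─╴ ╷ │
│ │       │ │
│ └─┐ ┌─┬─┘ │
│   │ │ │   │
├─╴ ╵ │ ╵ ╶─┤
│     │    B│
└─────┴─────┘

Finding the shortest path through the maze:
Path length: 18 steps
Directions: down → down → down → down → right → down → right → up → up → right → right → up → right → down → down → left → down → right

Solution:

┌───────┬───┐
│A      │   │
│ ╷ ┌───┘ ┌─┤
│↓│ │     │ │
│ └─┘ ┌───┘ │
│↓    │  ↱ ↓│
│ ┌───┴─╴ ╷ │
│↓│  ↱ → ↑│↓│
│ └─┐ ┌─┬─┘ │
│↳ ↓│↑│ │↓ ↲│
├─╴ ╵ │ ╵ ╶─┤
│  ↳ ↑│  ↳ B│
└─────┴─────┘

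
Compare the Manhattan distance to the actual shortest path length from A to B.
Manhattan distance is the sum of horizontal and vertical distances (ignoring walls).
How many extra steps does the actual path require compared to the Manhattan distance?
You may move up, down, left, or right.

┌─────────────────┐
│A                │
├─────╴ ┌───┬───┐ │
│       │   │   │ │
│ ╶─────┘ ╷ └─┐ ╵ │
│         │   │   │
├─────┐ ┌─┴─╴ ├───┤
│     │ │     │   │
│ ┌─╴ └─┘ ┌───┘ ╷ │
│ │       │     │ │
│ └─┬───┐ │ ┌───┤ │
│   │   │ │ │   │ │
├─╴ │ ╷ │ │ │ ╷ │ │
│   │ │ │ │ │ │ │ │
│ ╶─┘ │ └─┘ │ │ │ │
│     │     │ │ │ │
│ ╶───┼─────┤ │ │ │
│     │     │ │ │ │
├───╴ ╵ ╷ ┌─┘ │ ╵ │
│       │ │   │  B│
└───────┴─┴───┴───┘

Manhattan distance: |9 - 0| + |8 - 0| = 17
Actual path length: 53
Extra steps: 53 - 17 = 36

Solution:

┌─────────────────┐
│A → → ↓          │
├─────╴ ┌───┬───┐ │
│↓ ← ← ↲│↱ ↓│   │ │
│ ╶─────┘ ╷ └─┐ ╵ │
│↳ → → → ↑│↳ ↓│   │
├─────┐ ┌─┴─╴ ├───┤
│↓ ← ↰│ │↓ ← ↲│↱ ↓│
│ ┌─╴ └─┘ ┌───┘ ╷ │
│↓│  ↑ ← ↲│↱ → ↑│↓│
│ └─┬───┐ │ ┌───┤ │
│↳ ↓│↱ ↓│ │↑│   │↓│
├─╴ │ ╷ │ │ │ ╷ │ │
│↓ ↲│↑│↓│ │↑│ │ │↓│
│ ╶─┘ │ └─┘ │ │ │ │
│↳ → ↑│↳ → ↑│ │ │↓│
│ ╶───┼─────┤ │ │ │
│     │     │ │ │↓│
├───╴ ╵ ╷ ┌─┘ │ ╵ │
│       │ │   │  B│
└───────┴─┴───┴───┘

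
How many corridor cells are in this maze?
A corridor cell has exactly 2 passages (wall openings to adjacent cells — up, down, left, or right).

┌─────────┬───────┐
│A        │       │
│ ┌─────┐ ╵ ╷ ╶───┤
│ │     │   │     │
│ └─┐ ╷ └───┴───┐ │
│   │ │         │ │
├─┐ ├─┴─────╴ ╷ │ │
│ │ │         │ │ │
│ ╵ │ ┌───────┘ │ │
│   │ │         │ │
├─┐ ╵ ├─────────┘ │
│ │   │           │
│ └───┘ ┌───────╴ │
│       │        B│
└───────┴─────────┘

Counting cells with exactly 2 passages:
Total corridor cells: 51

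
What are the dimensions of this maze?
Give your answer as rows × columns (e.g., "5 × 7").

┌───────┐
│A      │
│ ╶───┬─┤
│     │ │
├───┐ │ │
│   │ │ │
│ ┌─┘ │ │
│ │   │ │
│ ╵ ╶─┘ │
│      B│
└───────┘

Counting the maze dimensions:
Rows (vertical): 5
Columns (horizontal): 4
Dimensions: 5 × 4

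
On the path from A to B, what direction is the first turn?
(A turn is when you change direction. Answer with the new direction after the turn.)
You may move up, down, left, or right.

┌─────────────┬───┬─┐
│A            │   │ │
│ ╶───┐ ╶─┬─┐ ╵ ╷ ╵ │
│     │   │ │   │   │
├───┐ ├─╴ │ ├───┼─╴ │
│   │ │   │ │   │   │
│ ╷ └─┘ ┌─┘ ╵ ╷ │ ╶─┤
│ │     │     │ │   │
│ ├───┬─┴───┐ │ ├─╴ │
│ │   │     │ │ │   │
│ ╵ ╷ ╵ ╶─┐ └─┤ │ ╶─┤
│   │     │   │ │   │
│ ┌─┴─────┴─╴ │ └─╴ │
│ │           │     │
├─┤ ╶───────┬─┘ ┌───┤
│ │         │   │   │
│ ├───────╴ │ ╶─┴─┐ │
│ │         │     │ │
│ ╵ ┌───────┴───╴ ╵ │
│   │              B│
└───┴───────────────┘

Directions: right, right, right, right, right, right, down, right, up, right, down, right, down, left, down, right, down, left, down, right, down, left, left, down, left, down, right, right, down, right
First turn direction: down

Solution:

┌─────────────┬───┬─┐
│A → → → → → ↓│↱ ↓│ │
│ ╶───┐ ╶─┬─┐ ╵ ╷ ╵ │
│     │   │ │↳ ↑│↳ ↓│
├───┐ ├─╴ │ ├───┼─╴ │
│   │ │   │ │   │↓ ↲│
│ ╷ └─┘ ┌─┘ ╵ ╷ │ ╶─┤
│ │     │     │ │↳ ↓│
│ ├───┬─┴───┐ │ ├─╴ │
│ │   │     │ │ │↓ ↲│
│ ╵ ╷ ╵ ╶─┐ └─┤ │ ╶─┤
│   │     │   │ │↳ ↓│
│ ┌─┴─────┴─╴ │ └─╴ │
│ │           │↓ ← ↲│
├─┤ ╶───────┬─┘ ┌───┤
│ │         │↓ ↲│   │
│ ├───────╴ │ ╶─┴─┐ │
│ │         │↳ → ↓│ │
│ ╵ ┌───────┴───╴ ╵ │
│   │            ↳ B│
└───┴───────────────┘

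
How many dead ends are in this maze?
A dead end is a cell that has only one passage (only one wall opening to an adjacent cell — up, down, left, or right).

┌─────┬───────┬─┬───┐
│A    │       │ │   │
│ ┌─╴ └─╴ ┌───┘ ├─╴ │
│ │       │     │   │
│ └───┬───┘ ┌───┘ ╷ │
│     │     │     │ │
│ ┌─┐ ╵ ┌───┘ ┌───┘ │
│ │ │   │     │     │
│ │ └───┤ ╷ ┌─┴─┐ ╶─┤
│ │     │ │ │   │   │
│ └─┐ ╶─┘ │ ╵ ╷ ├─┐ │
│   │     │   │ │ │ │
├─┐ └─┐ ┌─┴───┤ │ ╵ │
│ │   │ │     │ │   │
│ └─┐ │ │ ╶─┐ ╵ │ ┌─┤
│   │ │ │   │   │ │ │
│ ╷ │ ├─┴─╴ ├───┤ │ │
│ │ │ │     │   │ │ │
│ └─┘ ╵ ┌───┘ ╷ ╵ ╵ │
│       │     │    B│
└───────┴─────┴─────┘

Checking each cell for number of passages:

Dead ends found at positions:
  (0, 3)
  (0, 6)
  (0, 7)
  (0, 8)
  (1, 1)
  (3, 1)
  (3, 7)
  (4, 3)
  (5, 8)
  (6, 0)
  (7, 3)
  (7, 9)
  (8, 1)
  (9, 4)
Total dead ends: 14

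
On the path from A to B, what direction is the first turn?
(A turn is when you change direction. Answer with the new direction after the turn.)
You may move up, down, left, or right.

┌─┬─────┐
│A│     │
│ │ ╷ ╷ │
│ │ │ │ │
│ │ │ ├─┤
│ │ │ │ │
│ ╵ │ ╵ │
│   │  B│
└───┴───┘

Directions: down, down, down, right, up, up, up, right, down, down, down, right
First turn direction: right

Solution:

┌─┬─────┐
│A│↱ ↓  │
│ │ ╷ ╷ │
│↓│↑│↓│ │
│ │ │ ├─┤
│↓│↑│↓│ │
│ ╵ │ ╵ │
│↳ ↑│↳ B│
└───┴───┘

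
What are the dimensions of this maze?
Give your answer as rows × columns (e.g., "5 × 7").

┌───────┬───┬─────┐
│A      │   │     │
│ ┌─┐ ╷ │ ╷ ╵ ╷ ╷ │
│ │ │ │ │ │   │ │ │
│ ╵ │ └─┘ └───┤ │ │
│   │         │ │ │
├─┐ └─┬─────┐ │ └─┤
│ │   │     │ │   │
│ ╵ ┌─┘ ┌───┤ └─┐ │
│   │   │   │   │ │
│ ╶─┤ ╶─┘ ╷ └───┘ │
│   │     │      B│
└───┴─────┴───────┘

Counting the maze dimensions:
Rows (vertical): 6
Columns (horizontal): 9
Dimensions: 6 × 9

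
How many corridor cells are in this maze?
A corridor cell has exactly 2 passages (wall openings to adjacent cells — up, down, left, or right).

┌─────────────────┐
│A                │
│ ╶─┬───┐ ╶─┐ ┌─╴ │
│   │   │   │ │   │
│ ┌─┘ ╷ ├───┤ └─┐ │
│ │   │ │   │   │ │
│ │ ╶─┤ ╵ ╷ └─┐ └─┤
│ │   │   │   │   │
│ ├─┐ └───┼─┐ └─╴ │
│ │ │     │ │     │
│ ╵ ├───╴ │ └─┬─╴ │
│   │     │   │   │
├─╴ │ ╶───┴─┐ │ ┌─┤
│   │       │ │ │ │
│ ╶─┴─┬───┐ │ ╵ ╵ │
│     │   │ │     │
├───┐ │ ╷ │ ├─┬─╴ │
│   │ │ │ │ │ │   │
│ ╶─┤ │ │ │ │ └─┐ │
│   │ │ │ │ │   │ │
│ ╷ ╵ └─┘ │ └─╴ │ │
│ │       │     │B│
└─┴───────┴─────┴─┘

Counting cells with exactly 2 passages:
Total corridor cells: 75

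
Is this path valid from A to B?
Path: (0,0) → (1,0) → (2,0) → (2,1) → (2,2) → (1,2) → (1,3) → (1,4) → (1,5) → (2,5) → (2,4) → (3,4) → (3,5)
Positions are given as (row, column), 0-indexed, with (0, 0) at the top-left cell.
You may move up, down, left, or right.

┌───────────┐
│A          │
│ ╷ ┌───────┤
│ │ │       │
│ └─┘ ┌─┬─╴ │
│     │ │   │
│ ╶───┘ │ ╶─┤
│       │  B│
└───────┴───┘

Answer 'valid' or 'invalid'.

Checking path validity:
Result: All consecutive moves are passable.

valid

Correct solution:

┌───────────┐
│A          │
│ ╷ ┌───────┤
│↓│ │↱ → → ↓│
│ └─┘ ┌─┬─╴ │
│↳ → ↑│ │↓ ↲│
│ ╶───┘ │ ╶─┤
│       │↳ B│
└───────┴───┘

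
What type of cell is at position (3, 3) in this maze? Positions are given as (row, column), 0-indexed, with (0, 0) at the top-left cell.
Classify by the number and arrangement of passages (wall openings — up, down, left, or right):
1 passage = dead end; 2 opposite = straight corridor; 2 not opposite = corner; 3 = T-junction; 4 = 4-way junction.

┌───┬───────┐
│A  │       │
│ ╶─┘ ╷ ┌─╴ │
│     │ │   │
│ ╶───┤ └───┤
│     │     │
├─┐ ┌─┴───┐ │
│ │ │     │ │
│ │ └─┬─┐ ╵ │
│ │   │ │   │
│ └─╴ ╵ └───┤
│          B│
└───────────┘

Checking cell at (3, 3):
Number of passages: 2
Cell type: straight corridor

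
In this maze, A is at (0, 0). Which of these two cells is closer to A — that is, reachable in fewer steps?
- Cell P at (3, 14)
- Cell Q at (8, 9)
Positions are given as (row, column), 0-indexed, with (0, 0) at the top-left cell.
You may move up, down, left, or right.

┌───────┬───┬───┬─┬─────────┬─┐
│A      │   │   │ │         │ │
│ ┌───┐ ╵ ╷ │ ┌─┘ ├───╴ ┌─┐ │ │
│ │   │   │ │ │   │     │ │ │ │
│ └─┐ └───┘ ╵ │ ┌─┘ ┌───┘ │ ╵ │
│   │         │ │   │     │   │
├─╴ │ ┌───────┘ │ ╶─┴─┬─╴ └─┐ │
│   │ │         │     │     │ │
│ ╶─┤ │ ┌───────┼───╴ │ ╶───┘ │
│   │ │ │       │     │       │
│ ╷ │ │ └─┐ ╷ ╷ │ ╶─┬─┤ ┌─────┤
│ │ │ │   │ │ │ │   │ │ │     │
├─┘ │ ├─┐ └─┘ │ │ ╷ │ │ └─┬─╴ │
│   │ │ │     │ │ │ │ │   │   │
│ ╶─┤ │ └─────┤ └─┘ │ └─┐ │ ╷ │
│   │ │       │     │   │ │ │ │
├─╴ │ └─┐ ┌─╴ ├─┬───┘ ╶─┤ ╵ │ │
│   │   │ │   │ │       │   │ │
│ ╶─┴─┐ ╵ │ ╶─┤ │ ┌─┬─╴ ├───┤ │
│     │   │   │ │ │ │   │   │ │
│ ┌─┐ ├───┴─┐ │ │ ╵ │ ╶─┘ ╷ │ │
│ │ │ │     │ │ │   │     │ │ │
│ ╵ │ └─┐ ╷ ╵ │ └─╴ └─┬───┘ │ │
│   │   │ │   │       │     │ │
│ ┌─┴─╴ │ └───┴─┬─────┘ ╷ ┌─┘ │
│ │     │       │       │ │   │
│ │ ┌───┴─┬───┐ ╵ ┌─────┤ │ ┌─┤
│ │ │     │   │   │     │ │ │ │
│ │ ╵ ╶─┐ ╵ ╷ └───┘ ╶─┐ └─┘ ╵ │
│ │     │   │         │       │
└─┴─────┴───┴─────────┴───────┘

Shortest path A → P at (3, 14): 65 steps
Shortest path A → Q at (8, 9): 59 steps

Q is closer (59 steps vs 65 steps).

Path to P:

┌───────┬───┬───┬─┬─────────┬─┐
│A      │   │   │ │         │ │
│ ┌───┐ ╵ ╷ │ ┌─┘ ├───╴ ┌─┐ │ │
│↓│   │   │ │ │   │     │ │ │ │
│ └─┐ └───┘ ╵ │ ┌─┘ ┌───┘ │ ╵ │
│↳ ↓│         │ │   │     │   │
├─╴ │ ┌───────┘ │ ╶─┴─┬─╴ └─┐ │
│↓ ↲│ │         │     │     │P│
│ ╶─┤ │ ┌───────┼───╴ │ ╶───┘ │
│↳ ↓│ │ │       │     │↱ → → ↑│
│ ╷ │ │ └─┐ ╷ ╷ │ ╶─┬─┤ ┌─────┤
│ │↓│ │   │ │ │ │   │ │↑│     │
├─┘ │ ├─┐ └─┘ │ │ ╷ │ │ └─┬─╴ │
│↓ ↲│ │ │     │ │ │ │ │↑ ↰│↓ ↰│
│ ╶─┤ │ └─────┤ └─┘ │ └─┐ │ ╷ │
│↳ ↓│ │       │     │   │↑│↓│↑│
├─╴ │ └─┐ ┌─╴ ├─┬───┘ ╶─┤ ╵ │ │
│↓ ↲│   │ │   │ │       │↑ ↲│↑│
│ ╶─┴─┐ ╵ │ ╶─┤ │ ┌─┬─╴ ├───┤ │
│↳ → ↓│   │   │ │ │ │   │   │↑│
│ ┌─┐ ├───┴─┐ │ │ ╵ │ ╶─┘ ╷ │ │
│ │ │↓│     │ │ │   │     │ │↑│
│ ╵ │ └─┐ ╷ ╵ │ └─╴ └─┬───┘ │ │
│   │↳ ↓│ │   │       │     │↑│
│ ┌─┴─╴ │ └───┴─┬─────┘ ╷ ┌─┘ │
│ │↓ ← ↲│       │       │ │↱ ↑│
│ │ ┌───┴─┬───┐ ╵ ┌─────┤ │ ┌─┤
│ │↓│↱ → ↓│↱ ↓│   │↱ → ↓│ │↑│ │
│ │ ╵ ╶─┐ ╵ ╷ └───┘ ╶─┐ └─┘ ╵ │
│ │↳ ↑  │↳ ↑│↳ → → ↑  │↳ → ↑  │
└─┴─────┴───┴─────────┴───────┘

Path to Q:

┌───────┬───┬───┬─┬─────────┬─┐
│A → → ↓│↱ ↓│   │ │         │ │
│ ┌───┐ ╵ ╷ │ ┌─┘ ├───╴ ┌─┐ │ │
│ │   │↳ ↑│↓│ │   │     │ │ │ │
│ └─┐ └───┘ ╵ │ ┌─┘ ┌───┘ │ ╵ │
│   │↓ ← ← ↲  │ │   │     │   │
├─╴ │ ┌───────┘ │ ╶─┴─┬─╴ └─┐ │
│   │↓│         │     │     │ │
│ ╶─┤ │ ┌───────┼───╴ │ ╶───┘ │
│   │↓│ │       │     │       │
│ ╷ │ │ └─┐ ╷ ╷ │ ╶─┬─┤ ┌─────┤
│ │ │↓│   │ │ │ │   │ │ │     │
├─┘ │ ├─┐ └─┘ │ │ ╷ │ │ └─┬─╴ │
│   │↓│ │     │ │ │ │ │   │   │
│ ╶─┤ │ └─────┤ └─┘ │ └─┐ │ ╷ │
│   │↓│  ↱ → ↓│     │   │ │ │ │
├─╴ │ └─┐ ┌─╴ ├─┬───┘ ╶─┤ ╵ │ │
│   │↳ ↓│↑│↓ ↲│ │  Q ← ↰│   │ │
│ ╶─┴─┐ ╵ │ ╶─┤ │ ┌─┬─╴ ├───┤ │
│     │↳ ↑│↳ ↓│ │ │ │↱ ↑│↓ ↰│ │
│ ┌─┐ ├───┴─┐ │ │ ╵ │ ╶─┘ ╷ │ │
│ │ │ │  ↓ ↰│↓│ │   │↑ ← ↲│↑│ │
│ ╵ │ └─┐ ╷ ╵ │ └─╴ └─┬───┘ │ │
│   │   │↓│↑ ↲│       │↱ → ↑│ │
│ ┌─┴─╴ │ └───┴─┬─────┘ ╷ ┌─┘ │
│ │     │↳ → → ↓│↱ → → ↑│ │   │
│ │ ┌───┴─┬───┐ ╵ ┌─────┤ │ ┌─┤
│ │ │     │   │↳ ↑│     │ │ │ │
│ │ ╵ ╶─┐ ╵ ╷ └───┘ ╶─┐ └─┘ ╵ │
│ │     │   │         │       │
└─┴─────┴───┴─────────┴───────┘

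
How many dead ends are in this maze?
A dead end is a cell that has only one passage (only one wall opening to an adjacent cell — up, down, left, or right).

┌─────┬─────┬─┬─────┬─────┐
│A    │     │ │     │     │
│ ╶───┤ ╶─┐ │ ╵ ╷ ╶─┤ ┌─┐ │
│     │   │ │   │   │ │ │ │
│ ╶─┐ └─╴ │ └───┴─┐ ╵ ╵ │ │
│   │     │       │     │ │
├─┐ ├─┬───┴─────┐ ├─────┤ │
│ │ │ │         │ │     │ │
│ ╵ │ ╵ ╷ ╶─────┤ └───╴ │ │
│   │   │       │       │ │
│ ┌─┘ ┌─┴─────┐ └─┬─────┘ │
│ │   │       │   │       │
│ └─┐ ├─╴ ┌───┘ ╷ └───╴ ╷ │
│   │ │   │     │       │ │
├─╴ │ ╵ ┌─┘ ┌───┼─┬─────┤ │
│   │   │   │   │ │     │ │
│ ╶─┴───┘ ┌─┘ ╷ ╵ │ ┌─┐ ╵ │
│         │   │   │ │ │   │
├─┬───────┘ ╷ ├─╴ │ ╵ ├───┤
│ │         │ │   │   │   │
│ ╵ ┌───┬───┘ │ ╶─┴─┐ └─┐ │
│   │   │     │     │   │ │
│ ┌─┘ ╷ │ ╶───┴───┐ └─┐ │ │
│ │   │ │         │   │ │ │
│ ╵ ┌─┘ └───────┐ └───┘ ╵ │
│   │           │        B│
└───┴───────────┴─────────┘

Checking each cell for number of passages:

Dead ends found at positions:
  (0, 2)
  (0, 6)
  (0, 9)
  (1, 11)
  (3, 0)
  (3, 2)
  (3, 7)
  (3, 9)
  (5, 1)
  (5, 3)
  (5, 6)
  (5, 9)
  (7, 8)
  (8, 10)
  (9, 0)
  (9, 11)
  (11, 10)
  (12, 2)
  (12, 7)
Total dead ends: 19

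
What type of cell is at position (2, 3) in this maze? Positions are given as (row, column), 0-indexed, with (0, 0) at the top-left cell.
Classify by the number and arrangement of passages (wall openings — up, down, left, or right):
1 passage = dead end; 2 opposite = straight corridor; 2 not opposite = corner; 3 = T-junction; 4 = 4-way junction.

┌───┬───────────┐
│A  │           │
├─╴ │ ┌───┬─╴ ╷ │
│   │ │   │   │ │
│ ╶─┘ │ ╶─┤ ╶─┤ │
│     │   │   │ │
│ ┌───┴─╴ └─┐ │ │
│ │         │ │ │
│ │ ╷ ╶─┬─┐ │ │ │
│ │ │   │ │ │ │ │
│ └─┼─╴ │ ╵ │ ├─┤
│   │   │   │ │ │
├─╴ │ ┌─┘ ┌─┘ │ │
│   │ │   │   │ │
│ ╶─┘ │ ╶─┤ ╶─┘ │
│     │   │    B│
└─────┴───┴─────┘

Checking cell at (2, 3):
Number of passages: 2
Cell type: corner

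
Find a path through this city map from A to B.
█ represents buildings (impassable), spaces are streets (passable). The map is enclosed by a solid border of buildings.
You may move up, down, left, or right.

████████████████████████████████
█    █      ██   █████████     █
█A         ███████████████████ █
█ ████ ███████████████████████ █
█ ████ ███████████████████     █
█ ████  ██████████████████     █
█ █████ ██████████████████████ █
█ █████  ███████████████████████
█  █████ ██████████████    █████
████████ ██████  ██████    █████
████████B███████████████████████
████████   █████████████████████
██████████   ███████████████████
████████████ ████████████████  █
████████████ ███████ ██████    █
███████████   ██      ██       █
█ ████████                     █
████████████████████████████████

Finding the shortest path from A to B:
Movement: cardinal only
Path length: 15 steps
Directions: right → right → right → right → right → down → down → down → right → down → down → right → down → down → down

Solution:

████████████████████████████████
█    █      ██   █████████     █
█A→→→→↓    ███████████████████ █
█ ████↓███████████████████████ █
█ ████↓███████████████████     █
█ ████↳↓██████████████████     █
█ █████↓██████████████████████ █
█ █████↳↓███████████████████████
█  █████↓██████████████    █████
████████↓██████  ██████    █████
████████B███████████████████████
████████   █████████████████████
██████████   ███████████████████
████████████ ████████████████  █
████████████ ███████ ██████    █
███████████   ██      ██       █
█ ████████                     █
████████████████████████████████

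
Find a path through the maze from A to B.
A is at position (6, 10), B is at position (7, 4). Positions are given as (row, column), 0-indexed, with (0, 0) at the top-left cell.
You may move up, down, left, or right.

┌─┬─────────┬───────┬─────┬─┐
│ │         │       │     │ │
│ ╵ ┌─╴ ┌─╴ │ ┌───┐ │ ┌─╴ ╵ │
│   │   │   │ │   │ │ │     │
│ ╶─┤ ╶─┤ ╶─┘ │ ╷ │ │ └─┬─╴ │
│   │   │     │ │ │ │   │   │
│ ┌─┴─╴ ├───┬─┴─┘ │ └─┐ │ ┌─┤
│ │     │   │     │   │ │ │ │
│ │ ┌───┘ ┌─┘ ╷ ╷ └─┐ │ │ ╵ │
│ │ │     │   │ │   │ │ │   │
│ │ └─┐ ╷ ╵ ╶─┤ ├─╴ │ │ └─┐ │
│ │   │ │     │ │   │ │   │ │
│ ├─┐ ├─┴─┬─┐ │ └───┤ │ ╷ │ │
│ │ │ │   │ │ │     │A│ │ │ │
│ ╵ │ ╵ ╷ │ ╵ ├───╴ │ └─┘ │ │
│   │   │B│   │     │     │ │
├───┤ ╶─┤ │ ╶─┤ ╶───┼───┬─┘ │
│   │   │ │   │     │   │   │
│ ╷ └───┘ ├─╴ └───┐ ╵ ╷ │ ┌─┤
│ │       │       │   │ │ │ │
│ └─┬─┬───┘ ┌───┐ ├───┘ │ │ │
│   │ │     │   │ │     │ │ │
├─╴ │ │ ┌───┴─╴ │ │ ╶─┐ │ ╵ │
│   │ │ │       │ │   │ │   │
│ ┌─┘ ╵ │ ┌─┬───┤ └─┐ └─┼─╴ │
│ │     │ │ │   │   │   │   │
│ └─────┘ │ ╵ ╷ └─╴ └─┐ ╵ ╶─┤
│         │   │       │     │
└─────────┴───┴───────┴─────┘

Finding the shortest path from (6, 10) to (7, 4):
Path length: 35 steps
Directions: up → up → up → left → up → up → up → left → left → left → down → down → left → left → up → right → up → left → left → down → left → down → right → down → left → left → down → down → right → down → down → right → up → right → down

Solution:

┌─┬─────────┬───────┬─────┬─┐
│ │    ↓ ← ↰│↓ ← ← ↰│     │ │
│ ╵ ┌─╴ ┌─╴ │ ┌───┐ │ ┌─╴ ╵ │
│   │↓ ↲│↱ ↑│↓│   │↑│ │     │
│ ╶─┤ ╶─┤ ╶─┘ │ ╷ │ │ └─┬─╴ │
│   │↳ ↓│↑ ← ↲│ │ │↑│   │   │
│ ┌─┴─╴ ├───┬─┴─┘ │ └─┐ │ ┌─┤
│ │↓ ← ↲│   │     │↑ ↰│ │ │ │
│ │ ┌───┘ ┌─┘ ╷ ╷ └─┐ │ │ ╵ │
│ │↓│     │   │ │   │↑│ │   │
│ │ └─┐ ╷ ╵ ╶─┤ ├─╴ │ │ └─┐ │
│ │↳ ↓│ │     │ │   │↑│   │ │
│ ├─┐ ├─┴─┬─┐ │ └───┤ │ ╷ │ │
│ │ │↓│↱ ↓│ │ │     │A│ │ │ │
│ ╵ │ ╵ ╷ │ ╵ ├───╴ │ └─┘ │ │
│   │↳ ↑│B│   │     │     │ │
├───┤ ╶─┤ │ ╶─┤ ╶───┼───┬─┘ │
│   │   │ │   │     │   │   │
│ ╷ └───┘ ├─╴ └───┐ ╵ ╷ │ ┌─┤
│ │       │       │   │ │ │ │
│ └─┬─┬───┘ ┌───┐ ├───┘ │ │ │
│   │ │     │   │ │     │ │ │
├─╴ │ │ ┌───┴─╴ │ │ ╶─┐ │ ╵ │
│   │ │ │       │ │   │ │   │
│ ┌─┘ ╵ │ ┌─┬───┤ └─┐ └─┼─╴ │
│ │     │ │ │   │   │   │   │
│ └─────┘ │ ╵ ╷ └─╴ └─┐ ╵ ╶─┤
│         │   │       │     │
└─────────┴───┴───────┴─────┘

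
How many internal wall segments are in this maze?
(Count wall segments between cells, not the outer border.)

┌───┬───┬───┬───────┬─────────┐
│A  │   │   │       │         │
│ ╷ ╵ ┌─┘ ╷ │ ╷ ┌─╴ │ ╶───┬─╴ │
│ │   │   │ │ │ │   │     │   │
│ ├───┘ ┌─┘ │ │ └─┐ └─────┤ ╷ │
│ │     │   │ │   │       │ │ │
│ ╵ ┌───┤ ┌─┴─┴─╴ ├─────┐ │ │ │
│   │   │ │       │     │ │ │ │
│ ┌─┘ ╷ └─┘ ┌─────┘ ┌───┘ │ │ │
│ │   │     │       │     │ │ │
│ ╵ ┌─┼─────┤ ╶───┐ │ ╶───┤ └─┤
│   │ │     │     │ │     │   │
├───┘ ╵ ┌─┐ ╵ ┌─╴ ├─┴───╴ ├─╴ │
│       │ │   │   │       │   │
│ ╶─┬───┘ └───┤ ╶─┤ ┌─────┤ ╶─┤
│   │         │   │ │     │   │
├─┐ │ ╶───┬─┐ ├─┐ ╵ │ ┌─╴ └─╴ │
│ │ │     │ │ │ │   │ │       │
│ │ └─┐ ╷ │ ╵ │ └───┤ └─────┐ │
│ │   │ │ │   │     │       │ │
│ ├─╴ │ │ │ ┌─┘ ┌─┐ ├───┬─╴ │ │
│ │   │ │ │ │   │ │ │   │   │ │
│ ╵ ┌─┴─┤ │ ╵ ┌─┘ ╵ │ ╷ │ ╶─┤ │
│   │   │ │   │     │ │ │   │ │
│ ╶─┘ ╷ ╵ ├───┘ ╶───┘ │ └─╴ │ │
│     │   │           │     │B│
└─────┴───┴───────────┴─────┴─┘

Counting internal wall segments:
Total internal walls: 168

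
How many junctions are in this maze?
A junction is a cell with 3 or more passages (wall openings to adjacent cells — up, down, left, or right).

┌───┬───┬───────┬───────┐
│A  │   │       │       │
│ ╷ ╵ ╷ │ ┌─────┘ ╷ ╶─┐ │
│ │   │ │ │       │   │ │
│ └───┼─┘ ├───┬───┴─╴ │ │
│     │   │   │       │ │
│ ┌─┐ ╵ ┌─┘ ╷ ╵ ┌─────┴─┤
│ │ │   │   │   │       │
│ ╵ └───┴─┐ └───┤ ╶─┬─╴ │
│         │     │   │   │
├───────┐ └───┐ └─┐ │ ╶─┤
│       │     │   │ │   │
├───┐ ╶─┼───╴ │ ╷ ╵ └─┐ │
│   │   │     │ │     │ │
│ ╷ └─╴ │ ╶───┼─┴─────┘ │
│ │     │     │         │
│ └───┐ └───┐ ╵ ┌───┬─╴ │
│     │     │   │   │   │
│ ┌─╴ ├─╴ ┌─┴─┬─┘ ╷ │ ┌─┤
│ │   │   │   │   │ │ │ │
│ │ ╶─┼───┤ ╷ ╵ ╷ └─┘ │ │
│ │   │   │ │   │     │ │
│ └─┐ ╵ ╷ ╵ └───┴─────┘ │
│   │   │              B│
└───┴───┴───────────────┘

Checking each cell for number of passages:

Junctions found (3+ passages):
  (0, 9): 3 passages
  (2, 0): 3 passages
  (3, 5): 3 passages
  (4, 1): 3 passages
  (5, 2): 3 passages
  (5, 7): 3 passages
  (6, 9): 3 passages
  (7, 3): 3 passages
  (7, 11): 3 passages
  (8, 0): 3 passages
  (8, 4): 3 passages
  (9, 8): 3 passages
  (11, 5): 3 passages
Total junctions: 13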